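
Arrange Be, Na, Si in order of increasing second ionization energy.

Si < Be < Na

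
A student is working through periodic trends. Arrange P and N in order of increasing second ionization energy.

P < N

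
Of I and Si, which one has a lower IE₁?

Removing the outermost electron gets harder across a period and easier down a group.
Here both period and group differ, so the two effects have to be weighed against each other.
I > Si: period and group pull opposite ways; the across-period shift dominates (1008 vs 786 kJ/mol).
Tabulated first ionization energy (kJ/mol): Si 786, I 1008.
So Si has the lower IE₁ (Si < I).

Si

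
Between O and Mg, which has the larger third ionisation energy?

IE_3 is the cost of taking one more electron from the +2 cation: O²⁺ still has 4 valence electrons; Mg²⁺ is the bare [Ne] core.
Pulling an electron out of a noble-gas core costs far more than removing a remaining valence electron, so Mg sits at the high end of IE_3.
The numbers (kJ/mol): O 5300, Mg 7733.
Hence IE_3: O < Mg.

Mg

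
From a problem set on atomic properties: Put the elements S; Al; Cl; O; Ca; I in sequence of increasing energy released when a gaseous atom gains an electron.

Ca, Al, O, S, I, Cl

Atoms with high Z_eff and room in the valence shell (especially the halogens) have the most exothermic electron affinities.
Neither a single period nor a single group — weigh both effects.
Al > Ca: relative to Ca, both the across-period and down-group shifts push Al's electron affinity up.
O > Al: both effects reinforce here, so O is clearly the higher of the two.
S > O: this pair runs against the simple trend — see the exception note.
I > S: the two effects oppose for this pair; the across-period effect wins (295 vs 200 kJ/mol).
Cl > I: they share group 17; the group trend gives Cl the larger value.
Note the exception: S has a higher electron affinity than O, contrary to the simple trend — the compact 2p subshell of O repels the added electron more than S's larger 3p does.
For reference (kJ/mol): O 141, Al 42, S 200, Cl 349, Ca 2, I 295.
So from lowest to highest: Ca < Al < O < S < I < Cl.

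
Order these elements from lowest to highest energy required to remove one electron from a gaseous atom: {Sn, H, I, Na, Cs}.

Cs < Na < Sn < I < H

IE₁ increases left→right with effective nuclear charge and decreases top→bottom as the valence shell moves farther out.
Neither a single period nor a single group — weigh both effects.
Na > Cs: Na sits above Cs in group 1, so the down-group effect alone puts Na higher.
Sn > Na: the two effects oppose for this pair; the across-period effect wins (709 vs 496 kJ/mol).
I > Sn: both are in period 5; the period trend gives I the larger value.
H > I: the two effects oppose for this pair; the down-group effect wins (1312 vs 1008 kJ/mol).
Tabulated first ionization energy (kJ/mol): H 1312, Na 496, Sn 709, I 1008, Cs 376.
So from lowest to highest: Cs < Na < Sn < I < H.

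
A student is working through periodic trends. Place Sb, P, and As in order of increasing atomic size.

P < As < Sb

Moving right in a period, electrons are added to the same shell under a stronger nuclear pull, so atoms get smaller; moving down, a new shell is opened and atoms get larger.
All are in group 15, so atomic radius increases down the group.
So from smallest to largest: P < As < Sb.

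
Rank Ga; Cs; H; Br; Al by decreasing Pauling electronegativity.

Br > H > Ga > Al > Cs

H is in period 1, group 1; Al is in period 3, group 13; Ga is in period 4, group 13; Br is in period 4, group 17; Cs is in period 6, group 1.
Electronegativity increases across a period and decreases down a group, tracking effective nuclear charge and atomic size.
Neither a single period nor a single group — weigh both effects.
Al > Cs: both effects reinforce here, so Al is clearly the higher of the two.
Ga > Al: this pair runs against the simple trend — see the exception note.
H > Ga: the two effects oppose for this pair; the down-group effect wins (2.20 vs 1.81).
Br > H: period and group pull opposite ways; the across-period shift dominates (2.96 vs 2.20).
Note the exception: Ga has a higher electronegativity than Al, contrary to the simple trend — poor shielding by filled d (and f) subshells raises the heavier element's effective nuclear charge more than the simple down-group trend predicts.
For reference (Pauling): H 2.20, Al 1.61, Ga 1.81, Br 2.96, Cs 0.79.
So from highest to lowest: Br > H > Ga > Al > Cs.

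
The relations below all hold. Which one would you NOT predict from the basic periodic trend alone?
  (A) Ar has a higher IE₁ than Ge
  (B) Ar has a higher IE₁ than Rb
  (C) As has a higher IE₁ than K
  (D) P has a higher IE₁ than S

(D)

The general trend: IE₁ increases across a period and decreases down a group.
(A) Ar (period 3, group 18) vs Ge (period 4, group 14): the stated order agrees with the simple trend.
(B) Ar (period 3, group 18) vs Rb (period 5, group 1): the stated order agrees with the simple trend.
(C) As (period 4, group 15) vs K (period 4, group 1): the stated order agrees with the simple trend.
(D) P (period 3, group 15) vs S (period 3, group 16): the stated order contradicts the simple trend.
The exception is (D): S (3p⁴) ionizes more easily than half-filled P (3p³) because the paired 3p electron in S is pushed out by e⁻–e⁻ repulsion.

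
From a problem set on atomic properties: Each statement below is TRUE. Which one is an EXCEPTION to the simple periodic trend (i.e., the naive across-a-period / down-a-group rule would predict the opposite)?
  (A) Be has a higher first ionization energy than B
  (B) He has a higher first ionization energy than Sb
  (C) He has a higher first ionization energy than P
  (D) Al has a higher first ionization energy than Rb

(A)

The general trend: first ionization energy increases across a period and decreases down a group.
(A) Be (period 2, group 2) vs B (period 2, group 13): the stated order contradicts the simple trend.
(B) He (period 1, group 18) vs Sb (period 5, group 15): the stated order agrees with the simple trend.
(C) He (period 1, group 18) vs P (period 3, group 15): the stated order agrees with the simple trend.
(D) Al (period 3, group 13) vs Rb (period 5, group 1): the stated order agrees with the simple trend.
The exception is (A): removing B's lone 2p electron is easier than breaking Be's filled 2s².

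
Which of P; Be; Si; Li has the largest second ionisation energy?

Li

Consider each +1 ion: P⁺ still has 4 valence electrons; Be⁺ still has 1 valence electron; Si⁺ still has 3 valence electrons; Li⁺ is the bare [He] core.
Pulling an electron out of a noble-gas core costs far more than removing a remaining valence electron, so Li sits at the high end of IE_2.
Valence configurations: P⁺ [Ne]3s²3p², Be⁺ [He]2s¹, Si⁺ [Ne]3s²3p¹.
The numbers (kJ/mol): P 1907, Be 1757, Si 1577, Li 7298.
Putting it together, IE_2: Si < Be < P < Li.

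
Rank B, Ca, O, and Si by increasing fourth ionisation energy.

Si < Ca < O < B

The fourth ionization energy removes an electron from the +3 ion. For each element: B³⁺ is the bare [He] core; Ca³⁺ is already 1 electron into the core; O³⁺ still has 3 valence electrons; Si³⁺ still has 1 valence electron.
Usually core removal costs more than valence removal, but here the competition is close: a tightly held n=2 valence electron can cost more to remove than an n=3 core electron, so the actual values have to decide it.
Valence configurations: O³⁺ [He]2s²2p¹, Si³⁺ [Ne]3s¹.
Approximate IE_4 values (kJ/mol): B 25026, Ca 6491, O 7469, Si 4356.
Hence IE_4: Si < Ca < O < B.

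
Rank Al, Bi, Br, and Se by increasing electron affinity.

Al, Bi, Se, Br

Electron affinity generally becomes more exothermic across a period toward the halogens and less exothermic down a group.
These span different periods and groups, so the two trends combine.
Bi > Al: the two effects oppose for this pair; the across-period effect wins (91 vs 42 kJ/mol).
Se > Bi: both effects reinforce here, so Se is clearly the higher of the two.
Br > Se: both are in period 4; the period trend gives Br the larger value.
Tabulated electron affinity (kJ/mol): Al 42, Se 195, Br 325, Bi 91.
So from lowest to highest: Al < Bi < Se < Br.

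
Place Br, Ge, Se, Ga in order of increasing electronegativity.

Ga < Ge < Se < Br

Ga is in period 4, group 13; Ge is in period 4, group 14; Se is in period 4, group 16; Br is in period 4, group 17.
Electronegativity increases across a period and decreases down a group, tracking effective nuclear charge and atomic size.
All lie in period 4, so electronegativity increases left to right.
So from lowest to highest: Ga < Ge < Se < Br.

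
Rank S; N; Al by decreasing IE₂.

After 1 electron has been removed, what remains? S⁺ still has 5 valence electrons; N⁺ still has 4 valence electrons; Al⁺ still has 2 valence electrons.
All are still removing valence electrons, so compare the +1 ions as you would atoms: IE_2 generally rises across a period (higher Z_eff) and falls down a group (larger shell), subject to the usual subshell exceptions.
Valence configurations: S⁺ [Ne]3s²3p³, N⁺ [He]2s²2p², Al⁺ [Ne]3s².
The numbers (kJ/mol): S 2252, N 2856, Al 1817.
Putting it together, IE_2: Al < S < N.

N > S > Al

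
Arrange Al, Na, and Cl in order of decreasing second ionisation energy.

Na, Cl, Al

The second ionization energy removes an electron from the +1 ion. For each element: Al⁺ still has 2 valence electrons; Na⁺ is the bare [Ne] core; Cl⁺ still has 6 valence electrons.
Pulling an electron out of a noble-gas core costs far more than removing a remaining valence electron, so Na sits at the high end of IE_2.
Valence configurations: Al⁺ [Ne]3s², Cl⁺ [Ne]3s²3p⁴.
Approximate IE_2 values (kJ/mol): Al 1817, Na 4562, Cl 2298.
Hence IE_2: Al < Cl < Na.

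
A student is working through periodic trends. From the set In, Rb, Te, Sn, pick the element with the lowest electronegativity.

Rb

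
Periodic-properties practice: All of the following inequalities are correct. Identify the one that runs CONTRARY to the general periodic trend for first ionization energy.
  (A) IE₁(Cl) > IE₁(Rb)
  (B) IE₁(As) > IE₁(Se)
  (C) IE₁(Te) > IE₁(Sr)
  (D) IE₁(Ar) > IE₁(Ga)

The general trend: first ionization energy increases across a period and decreases down a group.
(A) Cl (period 3, group 17) vs Rb (period 5, group 1): the stated order agrees with the simple trend.
(B) As (period 4, group 15) vs Se (period 4, group 16): the stated order contradicts the simple trend.
(C) Te (period 5, group 16) vs Sr (period 5, group 2): the stated order agrees with the simple trend.
(D) Ar (period 3, group 18) vs Ga (period 4, group 13): the stated order agrees with the simple trend.
The exception is (B): Se (4p⁴) ionizes more easily than half-filled As (4p³).

(B)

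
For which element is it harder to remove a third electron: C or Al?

C

Consider each +2 ion: C²⁺ still has 2 valence electrons; Al²⁺ still has 1 valence electron.
All are still removing valence electrons, so compare the +2 ions as you would atoms: IE_3 generally rises across a period (higher Z_eff) and falls down a group (larger shell), subject to the usual subshell exceptions.
Valence configurations: C²⁺ [He]2s², Al²⁺ [Ne]3s¹.
Tabulated IE_3 (kJ/mol): C 4620, Al 2745.
So the third ionization energies run Al < C.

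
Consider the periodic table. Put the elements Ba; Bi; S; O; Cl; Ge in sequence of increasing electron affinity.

Ba < Bi < Ge < O < S < Cl

O is in period 2, group 16; S is in period 3, group 16; Cl is in period 3, group 17; Ge is in period 4, group 14; Ba is in period 6, group 2; Bi is in period 6, group 15.
EA tends to increase across a period and decrease down a group, though the pattern is less regular than for IE or radius.
These span different periods and groups, so the two trends combine.
Bi > Ba: both are in period 6; the period trend gives Bi the larger value.
Ge > Bi: period and group pull opposite ways; the down-group shift dominates (119 vs 91 kJ/mol).
O > Ge: both effects reinforce here, so O is clearly the higher of the two.
S > O: this pair runs against the simple trend — see the exception note.
Cl > S: both are in period 3; the period trend gives Cl the larger value.
Note the exception: S has a higher electron affinity than O, contrary to the simple trend — the compact 2p subshell of O repels the added electron more than S's larger 3p does.
Approximate values (kJ/mol): O 141, S 200, Cl 349, Ge 119, Ba 14, Bi 91.
So from lowest to highest: Ba < Bi < Ge < O < S < Cl.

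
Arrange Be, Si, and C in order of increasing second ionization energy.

IE_2 is the cost of taking one more electron from the +1 cation: Be⁺ still has 1 valence electron; Si⁺ still has 3 valence electrons; C⁺ still has 3 valence electrons.
All are still removing valence electrons, so compare the +1 ions as you would atoms: IE_2 generally rises across a period (higher Z_eff) and falls down a group (larger shell), subject to the usual subshell exceptions.
Valence configurations: Be⁺ [He]2s¹, Si⁺ [Ne]3s²3p¹, C⁺ [He]2s²2p¹.
The numbers (kJ/mol): Be 1757, Si 1577, C 2353.
Putting it together, IE_2: Si < Be < C.

Si < Be < C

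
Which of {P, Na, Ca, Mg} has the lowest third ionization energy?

P

Consider each +2 ion: P²⁺ still has 3 valence electrons; Na²⁺ is already 1 electron into the core; Ca²⁺ is the bare [Ar] core; Mg²⁺ is the bare [Ne] core.
Core electrons are held far more tightly than valence electrons, so Ca, Na and Mg top the IE_3 order.
The numbers (kJ/mol): P 2914, Na 6910, Ca 4912, Mg 7733.
So the third ionization energies run P < Ca < Na < Mg.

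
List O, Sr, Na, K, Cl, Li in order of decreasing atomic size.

K, Sr, Na, Li, Cl, O

Li is in period 2, group 1; O is in period 2, group 16; Na is in period 3, group 1; Cl is in period 3, group 17; K is in period 4, group 1; Sr is in period 5, group 2.
Moving right in a period, electrons are added to the same shell under a stronger nuclear pull, so atoms get smaller; moving down, a new shell is opened and atoms get larger.
Neither a single period nor a single group — weigh both effects.
Cl > O: period and group pull opposite ways; the down-group shift dominates (99 vs 63 pm).
Li > Cl: period and group pull opposite ways; the across-period shift dominates (133 vs 99 pm).
Na > Li: Na sits below Li in group 1, so the down-group effect alone puts Na larger.
Sr > Na: the two effects oppose for this pair; the down-group effect wins (185 vs 155 pm).
K > Sr: period and group pull opposite ways; the across-period shift dominates (196 vs 185 pm).
For reference (pm): Li 133, O 63, Na 155, Cl 99, K 196, Sr 185.
So from largest to smallest: K > Sr > Na > Li > Cl > O.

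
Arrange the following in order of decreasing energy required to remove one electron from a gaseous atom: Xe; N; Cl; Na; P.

N is in period 2, group 15; Na is in period 3, group 1; P is in period 3, group 15; Cl is in period 3, group 17; Xe is in period 5, group 18.
Across a period the outer electron is held more tightly (higher IE₁); down a group it sits in a higher shell, more shielded, and comes off more easily.
These span different periods and groups, so the two trends combine.
P > Na: P lies to the right of Na in period 3, so the across-period effect alone puts P higher.
Xe > P: period and group pull opposite ways; the across-period shift dominates (1170 vs 1012 kJ/mol).
Cl > Xe: period and group pull opposite ways; the down-group shift dominates (1251 vs 1170 kJ/mol).
N > Cl: period and group pull opposite ways; the down-group shift dominates (1402 vs 1251 kJ/mol).
Tabulated first ionization energy (kJ/mol): N 1402, Na 496, P 1012, Cl 1251, Xe 1170.
So from highest to lowest: N > Cl > Xe > P > Na.

N > Cl > Xe > P > Na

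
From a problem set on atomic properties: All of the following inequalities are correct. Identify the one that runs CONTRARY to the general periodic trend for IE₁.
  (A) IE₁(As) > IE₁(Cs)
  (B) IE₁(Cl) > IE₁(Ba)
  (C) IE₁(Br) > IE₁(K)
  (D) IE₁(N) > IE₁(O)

The general trend: IE₁ increases across a period and decreases down a group.
(A) As (period 4, group 15) vs Cs (period 6, group 1): the stated order agrees with the simple trend.
(B) Cl (period 3, group 17) vs Ba (period 6, group 2): the stated order agrees with the simple trend.
(C) Br (period 4, group 17) vs K (period 4, group 1): the stated order agrees with the simple trend.
(D) N (period 2, group 15) vs O (period 2, group 16): the stated order contradicts the simple trend.
The exception is (D): pairing an electron in O's 2p⁴ costs repulsion energy, so O ionizes more easily than half-filled N (2p³).

(D)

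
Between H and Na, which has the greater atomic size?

Na

H is in period 1, group 1; Na is in period 3, group 1.
Across a period the added protons contract the valence shell; down a group each new principal shell makes the atom larger.
All are in group 1, so atomic radius increases down the group.
So Na has the greater atomic size (Na > H).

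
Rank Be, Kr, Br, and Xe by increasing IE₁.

Be, Br, Xe, Kr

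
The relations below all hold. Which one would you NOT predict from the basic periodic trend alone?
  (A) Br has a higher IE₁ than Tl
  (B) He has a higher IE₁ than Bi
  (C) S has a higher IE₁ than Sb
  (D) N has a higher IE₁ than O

(D)

The general trend: IE₁ increases across a period and decreases down a group.
(A) Br (period 4, group 17) vs Tl (period 6, group 13): the stated order agrees with the simple trend.
(B) He (period 1, group 18) vs Bi (period 6, group 15): the stated order agrees with the simple trend.
(C) S (period 3, group 16) vs Sb (period 5, group 15): the stated order agrees with the simple trend.
(D) N (period 2, group 15) vs O (period 2, group 16): the stated order contradicts the simple trend.
The exception is (D): pairing an electron in O's 2p⁴ costs repulsion energy, so O ionizes more easily than half-filled N (2p³).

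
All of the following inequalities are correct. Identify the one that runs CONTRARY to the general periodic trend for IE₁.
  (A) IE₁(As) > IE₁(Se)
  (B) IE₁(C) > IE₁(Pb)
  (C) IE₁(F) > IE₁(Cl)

(A)

The general trend: IE₁ increases across a period and decreases down a group.
(A) As (period 4, group 15) vs Se (period 4, group 16): the stated order contradicts the simple trend.
(B) C (period 2, group 14) vs Pb (period 6, group 14): the stated order agrees with the simple trend.
(C) F (period 2, group 17) vs Cl (period 3, group 17): the stated order agrees with the simple trend.
The exception is (A): Se (4p⁴) ionizes more easily than half-filled As (4p³).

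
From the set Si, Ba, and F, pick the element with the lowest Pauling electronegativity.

F is in period 2, group 17; Si is in period 3, group 14; Ba is in period 6, group 2.
Smaller atoms with higher effective nuclear charge are more electronegative.
These span different periods and groups, so the two trends combine.
Si > Ba: relative to Ba, both the across-period and down-group shifts push Si's electronegativity up.
F > Si: relative to Si, both the across-period and down-group shifts push F's electronegativity up.
For reference (Pauling): F 3.98, Si 1.90, Ba 0.89.
The lowest Pauling electronegativity among these belongs to Ba.

Ba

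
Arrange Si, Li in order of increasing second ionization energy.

IE_2 is the cost of taking one more electron from the +1 cation: Si⁺ still has 3 valence electrons; Li⁺ is the bare [He] core.
Breaking into a closed-shell core is much more expensive than removing a leftover valence electron — Li has the largest IE_2 here.
Approximate IE_2 values (kJ/mol): Si 1577, Li 7298.
Hence IE_2: Si < Li.

Si < Li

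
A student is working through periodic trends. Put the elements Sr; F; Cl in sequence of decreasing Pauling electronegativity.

F, Cl, Sr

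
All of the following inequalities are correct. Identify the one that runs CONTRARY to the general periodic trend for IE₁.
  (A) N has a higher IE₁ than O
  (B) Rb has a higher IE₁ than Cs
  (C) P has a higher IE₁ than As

The general trend: IE₁ increases across a period and decreases down a group.
(A) N (period 2, group 15) vs O (period 2, group 16): the stated order contradicts the simple trend.
(B) Rb (period 5, group 1) vs Cs (period 6, group 1): the stated order agrees with the simple trend.
(C) P (period 3, group 15) vs As (period 4, group 15): the stated order agrees with the simple trend.
The exception is (A): pairing an electron in O's 2p⁴ costs repulsion energy, so O ionizes more easily than half-filled N (2p³).

(A)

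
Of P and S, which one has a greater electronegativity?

S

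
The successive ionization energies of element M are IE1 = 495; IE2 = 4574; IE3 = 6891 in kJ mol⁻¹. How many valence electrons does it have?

1

Look for the largest jump between consecutive ionization energies: IE2/IE1 ≈ 9.2, far larger than any earlier ratio.
That jump marks the point where a core electron is being removed. So the atom has 1 valence electron.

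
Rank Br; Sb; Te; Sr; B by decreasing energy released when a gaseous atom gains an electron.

Br > Te > Sb > B > Sr

Electron affinity generally becomes more exothermic across a period toward the halogens and less exothermic down a group.
Neither a single period nor a single group — weigh both effects.
B > Sr: relative to Sr, both the across-period and down-group shifts push B's electron affinity up.
Sb > B: the two effects oppose for this pair; the across-period effect wins (103 vs 27 kJ/mol).
Te > Sb: Te lies to the right of Sb in period 5, so the across-period effect alone puts Te higher.
Br > Te: both effects reinforce here, so Br is clearly the higher of the two.
Approximate values (kJ/mol): B 27, Br 325, Sr 5, Sb 103, Te 190.
So from highest to lowest: Br > Te > Sb > B > Sr.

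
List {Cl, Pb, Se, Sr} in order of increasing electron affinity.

Sr, Pb, Se, Cl

Cl is in period 3, group 17; Se is in period 4, group 16; Sr is in period 5, group 2; Pb is in period 6, group 14.
Atoms with high Z_eff and room in the valence shell (especially the halogens) have the most exothermic electron affinities.
Here both period and group differ, so the two effects have to be weighed against each other.
Pb > Sr: the two effects oppose for this pair; the across-period effect wins (35 vs 5 kJ/mol).
Se > Pb: relative to Pb, both the across-period and down-group shifts push Se's electron affinity up.
Cl > Se: relative to Se, both the across-period and down-group shifts push Cl's electron affinity up.
For reference (kJ/mol): Cl 349, Se 195, Sr 5, Pb 35.
So from lowest to highest: Sr < Pb < Se < Cl.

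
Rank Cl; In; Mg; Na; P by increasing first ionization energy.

Na is in period 3, group 1; Mg is in period 3, group 2; P is in period 3, group 15; Cl is in period 3, group 17; In is in period 5, group 13.
Removing the outermost electron gets harder across a period and easier down a group.
Neither a single period nor a single group — weigh both effects.
In > Na: the two effects oppose for this pair; the across-period effect wins (558 vs 496 kJ/mol).
Mg > In: the two effects oppose for this pair; the down-group effect wins (738 vs 558 kJ/mol).
P > Mg: P lies to the right of Mg in period 3, so the across-period effect alone puts P higher.
Cl > P: Cl lies to the right of P in period 3, so the across-period effect alone puts Cl higher.
For reference (kJ/mol): Na 496, Mg 738, P 1012, Cl 1251, In 558.
So from lowest to highest: Na < In < Mg < P < Cl.

Na < In < Mg < P < Cl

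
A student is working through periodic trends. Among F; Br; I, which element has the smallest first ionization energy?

I

F is in period 2, group 17; Br is in period 4, group 17; I is in period 5, group 17.
Removing the outermost electron gets harder across a period and easier down a group.
All are in group 17, so first ionization energy increases up the group.
The smallest first ionization energy among these belongs to I.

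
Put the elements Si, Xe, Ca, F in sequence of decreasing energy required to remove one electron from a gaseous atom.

F > Xe > Si > Ca

F is in period 2, group 17; Si is in period 3, group 14; Ca is in period 4, group 2; Xe is in period 5, group 18.
First ionization energy rises across a period (greater Z_eff holds electrons more tightly) and falls down a group (valence electrons are farther from the nucleus).
Here both period and group differ, so the two effects have to be weighed against each other.
Si > Ca: both effects reinforce here, so Si is clearly the higher of the two.
Xe > Si: period and group pull opposite ways; the across-period shift dominates (1170 vs 786 kJ/mol).
F > Xe: the two effects oppose for this pair; the down-group effect wins (1681 vs 1170 kJ/mol).
Tabulated first ionization energy (kJ/mol): F 1681, Si 786, Ca 590, Xe 1170.
So from highest to lowest: F > Xe > Si > Ca.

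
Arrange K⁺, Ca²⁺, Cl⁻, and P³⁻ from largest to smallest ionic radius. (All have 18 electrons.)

All of these have 18 electrons, so size is governed by nuclear charge alone: the more protons, the stronger the pull on the same electron cloud, and the smaller the ion.
Nuclear charges: Ca²⁺ (Z=20), K⁺ (Z=19), Cl⁻ (Z=17), P³⁻ (Z=15).
Largest to smallest: P³⁻ > Cl⁻ > K⁺ > Ca²⁺.

P³⁻, Cl⁻, K⁺, Ca²⁺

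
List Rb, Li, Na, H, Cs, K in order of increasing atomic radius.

H < Li < Na < K < Rb < Cs

H is in period 1, group 1; Li is in period 2, group 1; Na is in period 3, group 1; K is in period 4, group 1; Rb is in period 5, group 1; Cs is in period 6, group 1.
Moving right in a period, electrons are added to the same shell under a stronger nuclear pull, so atoms get smaller; moving down, a new shell is opened and atoms get larger.
All are in group 1, so atomic radius increases down the group.
So from smallest to largest: H < Li < Na < K < Rb < Cs.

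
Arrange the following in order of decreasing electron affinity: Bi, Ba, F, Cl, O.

Cl > F > O > Bi > Ba

Atoms with high Z_eff and room in the valence shell (especially the halogens) have the most exothermic electron affinities.
Neither a single period nor a single group — weigh both effects.
Bi > Ba: both are in period 6; the period trend gives Bi the larger value.
O > Bi: both effects reinforce here, so O is clearly the higher of the two.
F > O: F lies to the right of O in period 2, so the across-period effect alone puts F higher.
Cl > F: this pair runs against the simple trend — see the exception note.
Note the exception: Cl has a higher electron affinity than F, contrary to the simple trend — F's small 2p subshell makes the incoming electron feel strong e⁻–e⁻ repulsion, so Cl actually releases more energy on gaining an electron.
Approximate values (kJ/mol): O 141, F 328, Cl 349, Ba 14, Bi 91.
So from highest to lowest: Cl > F > O > Bi > Ba.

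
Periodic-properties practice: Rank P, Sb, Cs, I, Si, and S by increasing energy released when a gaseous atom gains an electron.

Cs < P < Sb < Si < S < I

Si is in period 3, group 14; P is in period 3, group 15; S is in period 3, group 16; Sb is in period 5, group 15; I is in period 5, group 17; Cs is in period 6, group 1.
Adding an electron releases more energy for atoms nearer the top right (short of the noble gases).
Neither a single period nor a single group — weigh both effects.
P > Cs: relative to Cs, both the across-period and down-group shifts push P's electron affinity up.
Sb > P: this pair runs against the simple trend — see the exception note.
Si > Sb: period and group pull opposite ways; the down-group shift dominates (134 vs 103 kJ/mol).
S > Si: both are in period 3; the period trend gives S the larger value.
I > S: period and group pull opposite ways; the across-period shift dominates (295 vs 200 kJ/mol).
Note the exception: Sb has a higher electron affinity than P, contrary to the simple trend — both are half-filled np³, but the pairing/repulsion penalty for the added electron shrinks as the p orbitals become larger and more diffuse down the group, and for Sb that outweighs the weaker nuclear attraction.
Note the exception: Si has a higher electron affinity than P, contrary to the simple trend — adding an electron to P's half-filled 3p³ is unfavourable, so Si (3p²) has the more exothermic EA.
For reference (kJ/mol): Si 134, P 72, S 200, Sb 103, I 295, Cs 46.
So from lowest to highest: Cs < P < Sb < Si < S < I.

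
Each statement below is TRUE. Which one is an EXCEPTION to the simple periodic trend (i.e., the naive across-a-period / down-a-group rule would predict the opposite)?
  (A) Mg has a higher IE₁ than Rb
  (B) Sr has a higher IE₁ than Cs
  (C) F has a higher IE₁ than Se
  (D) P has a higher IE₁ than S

(D)

The general trend: IE₁ increases across a period and decreases down a group.
(A) Mg (period 3, group 2) vs Rb (period 5, group 1): the stated order agrees with the simple trend.
(B) Sr (period 5, group 2) vs Cs (period 6, group 1): the stated order agrees with the simple trend.
(C) F (period 2, group 17) vs Se (period 4, group 16): the stated order agrees with the simple trend.
(D) P (period 3, group 15) vs S (period 3, group 16): the stated order contradicts the simple trend.
The exception is (D): S (3p⁴) ionizes more easily than half-filled P (3p³) because the paired 3p electron in S is pushed out by e⁻–e⁻ repulsion.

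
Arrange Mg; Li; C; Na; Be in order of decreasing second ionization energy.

Li > Na > C > Be > Mg

The second ionization energy removes an electron from the +1 ion. For each element: Mg⁺ still has 1 valence electron; Li⁺ is the bare [He] core; C⁺ still has 3 valence electrons; Na⁺ is the bare [Ne] core; Be⁺ still has 1 valence electron.
Core electrons are held far more tightly than valence electrons, so Na and Li top the IE_2 order.
Valence configurations: Mg⁺ [Ne]3s¹, C⁺ [He]2s²2p¹, Be⁺ [He]2s¹.
Approximate IE_2 values (kJ/mol): Mg 1451, Li 7298, C 2353, Na 4562, Be 1757.
Hence IE_2: Mg < Be < C < Na < Li.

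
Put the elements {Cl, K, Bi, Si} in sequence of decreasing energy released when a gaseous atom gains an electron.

Cl > Si > Bi > K

Si is in period 3, group 14; Cl is in period 3, group 17; K is in period 4, group 1; Bi is in period 6, group 15.
Adding an electron releases more energy for atoms nearer the top right (short of the noble gases).
These span different periods and groups, so the two trends combine.
Bi > K: the two effects oppose for this pair; the across-period effect wins (91 vs 48 kJ/mol).
Si > Bi: period and group pull opposite ways; the down-group shift dominates (134 vs 91 kJ/mol).
Cl > Si: Cl lies to the right of Si in period 3, so the across-period effect alone puts Cl higher.
Tabulated electron affinity (kJ/mol): Si 134, Cl 349, K 48, Bi 91.
So from highest to lowest: Cl > Si > Bi > K.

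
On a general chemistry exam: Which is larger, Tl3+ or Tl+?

Tl+

Both ions have Z = 81 protons, but Tl3+ has lost more electrons, so its remaining electrons feel a larger effective nuclear charge per electron and are pulled in more tightly.
Higher positive charge → smaller ion, so Tl+ > Tl3+.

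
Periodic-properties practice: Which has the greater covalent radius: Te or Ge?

Te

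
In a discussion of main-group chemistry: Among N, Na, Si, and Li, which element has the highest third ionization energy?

Consider each +2 ion: N²⁺ still has 3 valence electrons; Na²⁺ is already 1 electron into the core; Si²⁺ still has 2 valence electrons; Li²⁺ is already 1 electron into the core.
Breaking into a closed-shell core is much more expensive than removing a leftover valence electron — Na and Li have the largest IE_3 here.
Valence configurations: N²⁺ [He]2s²2p¹, Si²⁺ [Ne]3s².
Tabulated IE_3 (kJ/mol): N 4578, Na 6910, Si 3232, Li 11815.
Putting it together, IE_3: Si < N < Na < Li.

Li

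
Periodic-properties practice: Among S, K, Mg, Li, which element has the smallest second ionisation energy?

Mg

Consider each +1 ion: S⁺ still has 5 valence electrons; K⁺ is the bare [Ar] core; Mg⁺ still has 1 valence electron; Li⁺ is the bare [He] core.
Breaking into a closed-shell core is much more expensive than removing a leftover valence electron — K and Li have the largest IE_2 here.
Valence configurations: S⁺ [Ne]3s²3p³, Mg⁺ [Ne]3s¹.
The numbers (kJ/mol): S 2252, K 3052, Mg 1451, Li 7298.
Hence IE_2: Mg < S < K < Li.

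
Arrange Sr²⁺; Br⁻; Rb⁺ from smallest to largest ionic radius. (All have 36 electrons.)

Sr²⁺ < Rb⁺ < Br⁻

All of these have 36 electrons, so size is governed by nuclear charge alone: the more protons, the stronger the pull on the same electron cloud, and the smaller the ion.
Nuclear charges: Sr²⁺ (Z=38), Rb⁺ (Z=37), Br⁻ (Z=35).
Smallest to largest: Sr²⁺ < Rb⁺ < Br⁻.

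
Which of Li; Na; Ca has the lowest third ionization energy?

Ca

After 2 electrons have been removed, what remains? Li²⁺ is already 1 electron into the core; Na²⁺ is already 1 electron into the core; Ca²⁺ is the bare [Ar] core.
All of these are removing an electron from a noble-gas core or deeper; the smaller core (lower principal quantum number) is held far more tightly, and within a period the higher nuclear charge binds the same core more tightly.
Tabulated IE_3 (kJ/mol): Li 11815, Na 6910, Ca 4912.
Hence IE_3: Ca < Na < Li.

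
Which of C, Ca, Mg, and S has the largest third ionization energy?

Mg

Consider each +2 ion: C²⁺ still has 2 valence electrons; Ca²⁺ is the bare [Ar] core; Mg²⁺ is the bare [Ne] core; S²⁺ still has 4 valence electrons.
Pulling an electron out of a noble-gas core costs far more than removing a remaining valence electron, so Ca and Mg sit at the high end of IE_3.
Valence configurations: C²⁺ [He]2s², S²⁺ [Ne]3s²3p².
The numbers (kJ/mol): C 4620, Ca 4912, Mg 7733, S 3357.
So the third ionization energies run S < C < Ca < Mg.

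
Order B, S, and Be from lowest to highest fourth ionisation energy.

S < Be < B

IE_4 is the cost of taking one more electron from the +3 cation: B³⁺ is the bare [He] core; S³⁺ still has 3 valence electrons; Be³⁺ is already 1 electron into the core.
Breaking into a closed-shell core is much more expensive than removing a leftover valence electron — Be and B have the largest IE_4 here.
The numbers (kJ/mol): B 25026, S 4556, Be 21007.
Overall IE_4 order: S < Be < B.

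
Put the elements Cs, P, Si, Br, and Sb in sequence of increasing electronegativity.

Cs < Si < Sb < P < Br

Smaller atoms with higher effective nuclear charge are more electronegative.
These span different periods and groups, so the two trends combine.
Si > Cs: both effects reinforce here, so Si is clearly the higher of the two.
Sb > Si: the two effects oppose for this pair; the across-period effect wins (2.05 vs 1.90).
P > Sb: P sits above Sb in group 15, so the down-group effect alone puts P higher.
Br > P: the two effects oppose for this pair; the across-period effect wins (2.96 vs 2.19).
Approximate values (Pauling): Si 1.90, P 2.19, Br 2.96, Sb 2.05, Cs 0.79.
So from lowest to highest: Cs < Si < Sb < P < Br.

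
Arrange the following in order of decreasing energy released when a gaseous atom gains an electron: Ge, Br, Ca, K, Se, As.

Br, Se, Ge, As, K, Ca

K is in period 4, group 1; Ca is in period 4, group 2; Ge is in period 4, group 14; As is in period 4, group 15; Se is in period 4, group 16; Br is in period 4, group 17.
Electron affinity generally becomes more exothermic across a period toward the halogens and less exothermic down a group.
All lie in period 4; the across-period trend (electron affinity increases left to right) applies, with the exception below.
Note the exception: K has a higher electron affinity than Ca, contrary to the simple trend — adding an electron to Ca (ns²) has to open a new, higher-energy np subshell, which is unfavourable.
Note the exception: Ge has a higher electron affinity than As, contrary to the simple trend — adding an electron to As's half-filled 4p³ is unfavourable, so Ge (4p²) has the more exothermic EA.
For reference (kJ/mol): K 48, Ca 2, Ge 119, As 78, Se 195, Br 325.
So from highest to lowest: Br > Se > Ge > As > K > Ca.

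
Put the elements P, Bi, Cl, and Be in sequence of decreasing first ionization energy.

Cl > P > Be > Bi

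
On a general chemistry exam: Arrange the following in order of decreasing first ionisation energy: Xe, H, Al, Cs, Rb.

H is in period 1, group 1; Al is in period 3, group 13; Rb is in period 5, group 1; Xe is in period 5, group 18; Cs is in period 6, group 1.
First ionization energy rises across a period (greater Z_eff holds electrons more tightly) and falls down a group (valence electrons are farther from the nucleus).
Neither a single period nor a single group — weigh both effects.
Rb > Cs: they share group 1; the group trend gives Rb the larger value.
Al > Rb: both effects reinforce here, so Al is clearly the higher of the two.
Xe > Al: the two effects oppose for this pair; the across-period effect wins (1170 vs 578 kJ/mol).
H > Xe: the two effects oppose for this pair; the down-group effect wins (1312 vs 1170 kJ/mol).
For reference (kJ/mol): H 1312, Al 578, Rb 403, Xe 1170, Cs 376.
So from highest to lowest: H > Xe > Al > Rb > Cs.

H > Xe > Al > Rb > Cs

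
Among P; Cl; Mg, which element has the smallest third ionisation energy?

The third ionization energy removes an electron from the +2 ion. For each element: P²⁺ still has 3 valence electrons; Cl²⁺ still has 5 valence electrons; Mg²⁺ is the bare [Ne] core.
Pulling an electron out of a noble-gas core costs far more than removing a remaining valence electron, so Mg sits at the high end of IE_3.
Valence configurations: P²⁺ [Ne]3s²3p¹, Cl²⁺ [Ne]3s²3p³.
The numbers (kJ/mol): P 2914, Cl 3822, Mg 7733.
Overall IE_3 order: P < Cl < Mg.

P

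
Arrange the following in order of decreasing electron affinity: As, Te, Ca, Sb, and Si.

Si is in period 3, group 14; Ca is in period 4, group 2; As is in period 4, group 15; Sb is in period 5, group 15; Te is in period 5, group 16.
Electron affinity generally becomes more exothermic across a period toward the halogens and less exothermic down a group.
Here both period and group differ, so the two effects have to be weighed against each other.
As > Ca: both are in period 4; the period trend gives As the larger value.
Sb > As: this pair runs against the simple trend — see the exception note.
Si > Sb: period and group pull opposite ways; the down-group shift dominates (134 vs 103 kJ/mol).
Te > Si: period and group pull opposite ways; the across-period shift dominates (190 vs 134 kJ/mol).
Note the exception: Sb has a higher electron affinity than As, contrary to the simple trend — both are half-filled np³, but the pairing/repulsion penalty for the added electron shrinks as the p orbitals become larger and more diffuse down the group, and for Sb that outweighs the weaker nuclear attraction.
Approximate values (kJ/mol): Si 134, Ca 2, As 78, Sb 103, Te 190.
So from highest to lowest: Te > Si > Sb > As > Ca.

Te > Si > Sb > As > Ca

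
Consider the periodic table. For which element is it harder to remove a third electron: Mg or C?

After 2 electrons have been removed, what remains? Mg²⁺ is the bare [Ne] core; C²⁺ still has 2 valence electrons.
Core electrons are held far more tightly than valence electrons, so Mg tops the IE_3 order.
Approximate IE_3 values (kJ/mol): Mg 7733, C 4620.
Hence IE_3: C < Mg.

Mg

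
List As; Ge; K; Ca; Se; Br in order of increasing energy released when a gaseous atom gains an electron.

Adding an electron releases more energy for atoms nearer the top right (short of the noble gases).
All lie in period 4; the across-period trend (electron affinity increases left to right) applies, with the exception below.
Note the exception: K has a higher electron affinity than Ca, contrary to the simple trend — adding an electron to Ca (ns²) has to open a new, higher-energy np subshell, which is unfavourable.
Note the exception: Ge has a higher electron affinity than As, contrary to the simple trend — adding an electron to As's half-filled 4p³ is unfavourable, so Ge (4p²) has the more exothermic EA.
Tabulated electron affinity (kJ/mol): K 48, Ca 2, Ge 119, As 78, Se 195, Br 325.
So from lowest to highest: Ca < K < As < Ge < Se < Br.

Ca, K, As, Ge, Se, Br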